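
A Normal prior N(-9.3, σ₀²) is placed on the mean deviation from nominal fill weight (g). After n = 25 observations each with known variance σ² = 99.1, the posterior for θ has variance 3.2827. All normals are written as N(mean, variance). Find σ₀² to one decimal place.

σ₀² = 19.1

For the Normal–Normal model with known σ², precisions add: τ_n = τ₀ + n/σ².
So 1/σ₀² = 1/3.2827 − 25/99.1 = 0.304627 − 0.252270 = 0.052357.
Hence σ₀² = 1/0.052357 ≈ 19.1.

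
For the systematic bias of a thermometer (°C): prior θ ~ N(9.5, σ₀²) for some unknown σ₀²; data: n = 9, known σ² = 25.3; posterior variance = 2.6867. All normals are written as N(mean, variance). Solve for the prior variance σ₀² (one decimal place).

Posterior precision equals prior precision plus data precision: 1/σ_n² = 1/σ₀² + n/σ².
So 1/σ₀² = 1/2.6867 − 9/25.3 = 0.372204 − 0.355731 = 0.016473.
Hence σ₀² = 1/0.016473 ≈ 60.7.

σ₀² = 60.7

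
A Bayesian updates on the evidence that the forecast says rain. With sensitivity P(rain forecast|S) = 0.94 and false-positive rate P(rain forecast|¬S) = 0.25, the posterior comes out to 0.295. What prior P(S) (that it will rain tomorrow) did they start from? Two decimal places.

P(S) = 0.10

In odds form, posterior odds = prior odds × likelihood ratio, so prior odds = posterior odds ÷ LR.
Posterior odds = 0.295/(1−0.295) = 0.4184. LR = 0.94/0.25 = 3.7600.
Prior odds = 0.4184/3.7600 = 0.1113, so P(S) = 0.1113/(1+0.1113) ≈ 0.10.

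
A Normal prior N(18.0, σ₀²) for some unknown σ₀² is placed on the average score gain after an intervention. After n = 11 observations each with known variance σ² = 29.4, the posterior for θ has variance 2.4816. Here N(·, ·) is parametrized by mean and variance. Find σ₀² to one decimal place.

Posterior precision equals prior precision plus data precision: 1/σ_n² = 1/σ₀² + n/σ².
So 1/σ₀² = 1/2.4816 − 11/29.4 = 0.402966 − 0.374150 = 0.028816.
Hence σ₀² = 1/0.028816 ≈ 34.7.

σ₀² = 34.7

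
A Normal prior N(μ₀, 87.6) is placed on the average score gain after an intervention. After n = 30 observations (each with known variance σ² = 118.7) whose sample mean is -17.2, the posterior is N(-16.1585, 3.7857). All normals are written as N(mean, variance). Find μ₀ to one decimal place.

With known observation variance, the Normal–Normal posterior has precision τ_n = τ₀ + n/σ² and mean μ_n = (τ₀μ₀ + (n/σ²)x̄)/τ_n.
Here τ₀ = 1/87.6 = 0.011416 and τ_data = 30/118.7 = 0.252738, so τ_n = 0.264154.
Rearranging for μ₀: μ₀ = (μ_n·τ_n − τ_data·x̄)/τ₀ = (-16.1585·0.264154 − 0.252738·-17.2) / 0.011416 = 0.078761/0.011416 ≈ 6.9.

μ₀ = 6.9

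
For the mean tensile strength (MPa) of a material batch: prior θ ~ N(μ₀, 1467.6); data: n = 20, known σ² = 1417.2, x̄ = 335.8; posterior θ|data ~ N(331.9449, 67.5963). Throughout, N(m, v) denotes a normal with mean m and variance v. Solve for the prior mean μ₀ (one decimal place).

μ₀ = 252.1

With known observation variance, the Normal–Normal posterior has precision τ_n = τ₀ + n/σ² and mean μ_n = (τ₀μ₀ + (n/σ²)x̄)/τ_n.
Here τ₀ = 1/1467.6 = 0.000681 and τ_data = 20/1417.2 = 0.014112, so τ_n = 0.014793.
Rearranging for μ₀: μ₀ = (μ_n·τ_n − τ_data·x̄)/τ₀ = (331.9449·0.014793 − 0.014112·335.8) / 0.000681 = 0.171651/0.000681 ≈ 252.1.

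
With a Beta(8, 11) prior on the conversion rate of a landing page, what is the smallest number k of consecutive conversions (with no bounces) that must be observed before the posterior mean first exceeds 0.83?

After k conversions and 0 bounces the posterior is Beta(8+k, 11), with mean (8+k)/(8+11+k).
Set (8+k)/(19+k) > 0.83 and solve: k > (0.83·19 − 8)/(1 − 0.83) = 45.706.
The smallest integer exceeding 45.706 is 46.

k = 46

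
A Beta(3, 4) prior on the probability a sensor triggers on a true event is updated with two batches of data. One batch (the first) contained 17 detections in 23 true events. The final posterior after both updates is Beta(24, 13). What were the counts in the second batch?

4 detections and 3 misses

Because Beta–binomial updating is additive in the counts, the combined data contributed (α_post−α_prior, β_post−β_prior) successes and failures.
Total across both batches: 24−3=21 detections, 13−4=9 misses.
Subtract the first batch: 21−17=4 detections and 9−6=3 misses.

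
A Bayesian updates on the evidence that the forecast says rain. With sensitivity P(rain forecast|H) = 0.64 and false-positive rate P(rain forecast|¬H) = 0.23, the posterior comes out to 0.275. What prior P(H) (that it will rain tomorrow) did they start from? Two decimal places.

In odds form, posterior odds = prior odds × likelihood ratio, so prior odds = posterior odds ÷ LR.
Posterior odds = 0.275/(1−0.275) = 0.3793. LR = 0.64/0.23 = 2.7826.
Prior odds = 0.3793/2.7826 = 0.1363, so P(H) = 0.1363/(1+0.1363) ≈ 0.12.

P(H) = 0.12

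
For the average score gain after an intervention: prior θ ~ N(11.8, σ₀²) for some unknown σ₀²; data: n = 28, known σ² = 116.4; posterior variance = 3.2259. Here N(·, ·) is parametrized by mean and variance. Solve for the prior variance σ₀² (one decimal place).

σ₀² = 14.4

Posterior precision equals prior precision plus data precision: 1/σ_n² = 1/σ₀² + n/σ².
So 1/σ₀² = 1/3.2259 − 28/116.4 = 0.309991 − 0.240550 = 0.069441.
Hence σ₀² = 1/0.069441 ≈ 14.4.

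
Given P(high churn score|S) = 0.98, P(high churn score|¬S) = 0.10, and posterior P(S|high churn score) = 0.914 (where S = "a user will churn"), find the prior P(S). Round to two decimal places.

P(S) = 0.52

Bayes' rule in odds form gives O(S|E) = O(S)·[P(E|S)/P(E|¬S)], hence O(S) = O(S|E)/LR.
Posterior odds = 0.914/(1−0.914) = 10.6279. LR = 0.98/0.10 = 9.8000.
Prior odds = 10.6279/9.8000 = 1.0845, so P(S) = 1.0845/(1+1.0845) ≈ 0.52.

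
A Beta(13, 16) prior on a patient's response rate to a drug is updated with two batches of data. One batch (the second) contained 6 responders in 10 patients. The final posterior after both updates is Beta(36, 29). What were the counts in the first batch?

17 responders and 9 non-responders

Sequential conjugate updates are equivalent to a single update on the pooled data, so total successes = posterior α − prior α and total failures = posterior β − prior β.
Total across both batches: 36−13=23 responders, 29−16=13 non-responders.
Subtract the second batch: 23−6=17 responders and 13−4=9 non-responders.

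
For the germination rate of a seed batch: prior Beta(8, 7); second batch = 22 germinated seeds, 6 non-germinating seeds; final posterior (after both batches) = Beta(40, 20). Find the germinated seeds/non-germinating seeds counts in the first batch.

Because Beta–binomial updating is additive in the counts, the combined data contributed (α_post−α_prior, β_post−β_prior) successes and failures.
Total across both batches: 40−8=32 germinated seeds, 20−7=13 non-germinating seeds.
Subtract the second batch: 32−22=10 germinated seeds and 13−6=7 non-germinating seeds.

10 germinated seeds and 7 non-germinating seeds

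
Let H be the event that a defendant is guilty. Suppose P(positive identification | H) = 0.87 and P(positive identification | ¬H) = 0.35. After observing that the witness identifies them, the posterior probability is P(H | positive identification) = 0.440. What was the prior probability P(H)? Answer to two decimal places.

P(H) = 0.24

Bayes' rule in odds form gives O(H|E) = O(H)·[P(E|H)/P(E|¬H)], hence O(H) = O(H|E)/LR.
Posterior odds = 0.440/(1−0.440) = 0.7857. LR = 0.87/0.35 = 2.4857.
Prior odds = 0.7857/2.4857 = 0.3161, so P(H) = 0.3161/(1+0.3161) ≈ 0.24.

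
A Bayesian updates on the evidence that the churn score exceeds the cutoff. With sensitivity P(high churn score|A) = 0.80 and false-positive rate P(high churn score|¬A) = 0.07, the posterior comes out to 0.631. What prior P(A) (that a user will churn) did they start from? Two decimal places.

In odds form, posterior odds = prior odds × likelihood ratio, so prior odds = posterior odds ÷ LR.
Posterior odds = 0.631/(1−0.631) = 1.7100. LR = 0.80/0.07 = 11.4286.
Prior odds = 1.7100/11.4286 = 0.1496, so P(A) = 0.1496/(1+0.1496) ≈ 0.13.

P(A) = 0.13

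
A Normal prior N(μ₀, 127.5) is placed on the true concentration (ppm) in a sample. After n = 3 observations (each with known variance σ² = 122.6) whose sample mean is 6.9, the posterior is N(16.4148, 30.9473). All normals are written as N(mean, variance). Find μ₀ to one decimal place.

μ₀ = 46.1

The posterior mean is a precision-weighted average: μ_n = (τ₀μ₀ + τ_data·x̄)/(τ₀+τ_data), with τ₀=1/σ₀² and τ_data=n/σ².
Here τ₀ = 1/127.5 = 0.007843 and τ_data = 3/122.6 = 0.024470, so τ_n = 0.032313.
Rearranging for μ₀: μ₀ = (μ_n·τ_n − τ_data·x̄)/τ₀ = (16.4148·0.032313 − 0.024470·6.9) / 0.007843 = 0.361568/0.007843 ≈ 46.1.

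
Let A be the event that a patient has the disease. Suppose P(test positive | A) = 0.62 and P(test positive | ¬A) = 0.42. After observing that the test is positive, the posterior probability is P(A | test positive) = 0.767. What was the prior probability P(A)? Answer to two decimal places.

In odds form, posterior odds = prior odds × likelihood ratio, so prior odds = posterior odds ÷ LR.
Posterior odds = 0.767/(1−0.767) = 3.2918. LR = 0.62/0.42 = 1.4762.
Prior odds = 3.2918/1.4762 = 2.2299, so P(A) = 2.2299/(1+2.2299) ≈ 0.69.

P(A) = 0.69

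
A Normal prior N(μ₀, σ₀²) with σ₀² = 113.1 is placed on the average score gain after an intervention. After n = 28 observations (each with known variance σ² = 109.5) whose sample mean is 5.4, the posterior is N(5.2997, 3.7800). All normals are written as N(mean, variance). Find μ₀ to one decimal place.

The posterior mean is a precision-weighted average: μ_n = (τ₀μ₀ + τ_data·x̄)/(τ₀+τ_data), with τ₀=1/σ₀² and τ_data=n/σ².
Here τ₀ = 1/113.1 = 0.008842 and τ_data = 28/109.5 = 0.255708, so τ_n = 0.264550.
Rearranging for μ₀: μ₀ = (μ_n·τ_n − τ_data·x̄)/τ₀ = (5.2997·0.264550 − 0.255708·5.4) / 0.008842 = 0.021212/0.008842 ≈ 2.4.

μ₀ = 2.4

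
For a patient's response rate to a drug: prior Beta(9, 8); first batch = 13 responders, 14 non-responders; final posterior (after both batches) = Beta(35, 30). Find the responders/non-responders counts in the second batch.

13 responders and 8 non-responders

Sequential conjugate updates are equivalent to a single update on the pooled data, so total successes = posterior α − prior α and total failures = posterior β − prior β.
Total across both batches: 35−9=26 responders, 30−8=22 non-responders.
Subtract the first batch: 26−13=13 responders and 22−14=8 non-responders.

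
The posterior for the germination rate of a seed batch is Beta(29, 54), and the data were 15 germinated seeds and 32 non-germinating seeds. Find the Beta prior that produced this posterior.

Beta is conjugate to the binomial likelihood: posterior = Beta(α+s, β+f).
Subtract the data counts: 29−15=14, 54−32=22.

Beta(14, 22)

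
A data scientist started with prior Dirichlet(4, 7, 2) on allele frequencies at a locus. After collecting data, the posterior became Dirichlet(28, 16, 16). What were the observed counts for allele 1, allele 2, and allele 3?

counts (24, 9, 14)

For a Dirichlet(α) prior with multinomial counts c, the posterior is Dirichlet(α + c) componentwise.
Counts are posterior − prior componentwise: 28−4=24, 16−7=9, 16−2=14.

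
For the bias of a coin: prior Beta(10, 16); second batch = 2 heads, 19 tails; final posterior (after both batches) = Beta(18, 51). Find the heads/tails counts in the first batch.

6 heads and 16 tails

Sequential conjugate updates are equivalent to a single update on the pooled data, so total successes = posterior α − prior α and total failures = posterior β − prior β.
Total across both batches: 18−10=8 heads, 51−16=35 tails.
Subtract the second batch: 8−2=6 heads and 35−19=16 tails.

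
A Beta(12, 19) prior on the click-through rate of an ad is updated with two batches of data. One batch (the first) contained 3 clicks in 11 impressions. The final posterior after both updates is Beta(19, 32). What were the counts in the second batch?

Sequential conjugate updates are equivalent to a single update on the pooled data, so total successes = posterior α − prior α and total failures = posterior β − prior β.
Total across both batches: 19−12=7 clicks, 32−19=13 non-clicks.
Subtract the first batch: 7−3=4 clicks and 13−8=5 non-clicks.

4 clicks and 5 non-clicks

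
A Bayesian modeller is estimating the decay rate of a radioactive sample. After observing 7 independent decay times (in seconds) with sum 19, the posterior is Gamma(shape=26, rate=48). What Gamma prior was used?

Gamma(shape=19, rate=29)

For an exponential likelihood with a Gamma(α, β) prior on the rate, n observations with total T give posterior Gamma(α+n, β+T).
So α = 26 − 7 = 19 and β = 48 − 19 = 29.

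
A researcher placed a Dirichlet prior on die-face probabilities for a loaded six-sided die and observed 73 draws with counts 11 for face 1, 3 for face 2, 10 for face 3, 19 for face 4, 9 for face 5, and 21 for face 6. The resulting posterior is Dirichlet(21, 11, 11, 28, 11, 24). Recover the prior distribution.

For a Dirichlet(α) prior with multinomial counts c, the posterior is Dirichlet(α + c) componentwise.
Subtract each count from the matching posterior parameter: 21−11=10, 11−3=8, 11−10=1, 28−19=9, 11−9=2, 24−21=3.

Dirichlet(10, 8, 1, 9, 2, 3)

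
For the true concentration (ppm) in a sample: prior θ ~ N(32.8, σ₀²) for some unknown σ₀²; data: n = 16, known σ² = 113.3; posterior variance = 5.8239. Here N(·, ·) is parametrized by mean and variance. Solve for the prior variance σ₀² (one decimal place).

For the Normal–Normal model with known σ², precisions add: τ_n = τ₀ + n/σ².
So 1/σ₀² = 1/5.8239 − 16/113.3 = 0.171706 − 0.141218 = 0.030488.
Hence σ₀² = 1/0.030488 ≈ 32.8.

σ₀² = 32.8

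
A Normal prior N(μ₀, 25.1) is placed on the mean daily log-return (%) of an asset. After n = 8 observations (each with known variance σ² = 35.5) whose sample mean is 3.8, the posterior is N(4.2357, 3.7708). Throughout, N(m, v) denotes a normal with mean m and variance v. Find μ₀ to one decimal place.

μ₀ = 6.7

The posterior mean is a precision-weighted average: μ_n = (τ₀μ₀ + τ_data·x̄)/(τ₀+τ_data), with τ₀=1/σ₀² and τ_data=n/σ².
Here τ₀ = 1/25.1 = 0.039841 and τ_data = 8/35.5 = 0.225352, so τ_n = 0.265193.
Rearranging for μ₀: μ₀ = (μ_n·τ_n − τ_data·x̄)/τ₀ = (4.2357·0.265193 − 0.225352·3.8) / 0.039841 = 0.266940/0.039841 ≈ 6.7.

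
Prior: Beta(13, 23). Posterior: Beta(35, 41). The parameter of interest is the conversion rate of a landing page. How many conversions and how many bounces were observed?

22 conversions and 18 bounces

Under Beta–binomial conjugacy the posterior parameters are (α+s, β+f).
Match parameters: s=35−13=22, f=41−23=18.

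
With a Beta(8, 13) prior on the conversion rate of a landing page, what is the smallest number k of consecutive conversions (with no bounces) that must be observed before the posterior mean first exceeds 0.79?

k = 41

After k conversions and 0 bounces the posterior is Beta(8+k, 13), with mean (8+k)/(8+13+k).
Set (8+k)/(21+k) > 0.79 and solve: k > (0.79·21 − 8)/(1 − 0.79) = 40.905.
The smallest integer exceeding 40.905 is 41.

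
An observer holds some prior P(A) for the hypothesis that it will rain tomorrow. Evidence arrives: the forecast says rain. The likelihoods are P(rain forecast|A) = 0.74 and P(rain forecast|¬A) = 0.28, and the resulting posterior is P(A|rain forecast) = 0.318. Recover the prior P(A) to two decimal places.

Bayes' rule in odds form gives O(A|E) = O(A)·[P(E|A)/P(E|¬A)], hence O(A) = O(A|E)/LR.
Posterior odds = 0.318/(1−0.318) = 0.4663. LR = 0.74/0.28 = 2.6429.
Prior odds = 0.4663/2.6429 = 0.1764, so P(A) = 0.1764/(1+0.1764) ≈ 0.15.

P(A) = 0.15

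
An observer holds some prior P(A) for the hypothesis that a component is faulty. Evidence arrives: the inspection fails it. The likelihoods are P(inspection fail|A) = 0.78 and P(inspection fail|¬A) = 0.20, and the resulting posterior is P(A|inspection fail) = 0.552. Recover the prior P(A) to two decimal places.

In odds form, posterior odds = prior odds × likelihood ratio, so prior odds = posterior odds ÷ LR.
Posterior odds = 0.552/(1−0.552) = 1.2321. LR = 0.78/0.20 = 3.9000.
Prior odds = 1.2321/3.9000 = 0.3159, so P(A) = 0.3159/(1+0.3159) ≈ 0.24.

P(A) = 0.24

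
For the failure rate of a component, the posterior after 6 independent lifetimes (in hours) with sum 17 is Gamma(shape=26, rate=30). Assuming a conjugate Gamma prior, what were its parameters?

For an exponential likelihood with a Gamma(α, β) prior on the rate, n observations with total T give posterior Gamma(α+n, β+T).
So α = 26 − 6 = 20 and β = 30 − 17 = 13.

Gamma(shape=20, rate=13)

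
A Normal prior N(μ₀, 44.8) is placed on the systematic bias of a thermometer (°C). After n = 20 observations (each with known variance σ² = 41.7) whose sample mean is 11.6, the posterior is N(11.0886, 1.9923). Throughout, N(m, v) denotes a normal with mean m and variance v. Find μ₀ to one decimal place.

μ₀ = 0.1

With known observation variance, the Normal–Normal posterior has precision τ_n = τ₀ + n/σ² and mean μ_n = (τ₀μ₀ + (n/σ²)x̄)/τ_n.
Here τ₀ = 1/44.8 = 0.022321 and τ_data = 20/41.7 = 0.479616, so τ_n = 0.501937.
Rearranging for μ₀: μ₀ = (μ_n·τ_n − τ_data·x̄)/τ₀ = (11.0886·0.501937 − 0.479616·11.6) / 0.022321 = 0.002233/0.022321 ≈ 0.1.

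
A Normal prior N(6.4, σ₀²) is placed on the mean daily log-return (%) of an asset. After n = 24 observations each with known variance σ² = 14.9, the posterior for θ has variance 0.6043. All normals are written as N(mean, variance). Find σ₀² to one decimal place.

σ₀² = 22.7

For the Normal–Normal model with known σ², precisions add: τ_n = τ₀ + n/σ².
So 1/σ₀² = 1/0.6043 − 24/14.9 = 1.654807 − 1.610738 = 0.044069.
Hence σ₀² = 1/0.044069 ≈ 22.7.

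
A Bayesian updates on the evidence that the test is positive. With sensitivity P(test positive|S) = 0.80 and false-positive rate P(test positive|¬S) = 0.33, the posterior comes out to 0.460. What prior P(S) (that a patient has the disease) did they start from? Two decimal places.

P(S) = 0.26

Bayes' rule in odds form gives O(S|E) = O(S)·[P(E|S)/P(E|¬S)], hence O(S) = O(S|E)/LR.
Posterior odds = 0.460/(1−0.460) = 0.8519. LR = 0.80/0.33 = 2.4242.
Prior odds = 0.8519/2.4242 = 0.3514, so P(S) = 0.3514/(1+0.3514) ≈ 0.26.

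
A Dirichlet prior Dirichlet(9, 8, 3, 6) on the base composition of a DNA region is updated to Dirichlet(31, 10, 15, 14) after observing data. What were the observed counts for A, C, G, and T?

counts (22, 2, 12, 8)

For a Dirichlet(α) prior with multinomial counts c, the posterior is Dirichlet(α + c) componentwise.
Counts are posterior − prior componentwise: 31−9=22, 10−8=2, 15−3=12, 14−6=8.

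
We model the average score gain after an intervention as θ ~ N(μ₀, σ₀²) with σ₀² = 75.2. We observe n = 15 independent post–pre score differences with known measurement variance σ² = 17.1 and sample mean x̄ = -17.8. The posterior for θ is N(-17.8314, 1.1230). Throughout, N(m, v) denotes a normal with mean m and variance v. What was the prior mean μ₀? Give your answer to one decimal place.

μ₀ = -19.9

The posterior mean is a precision-weighted average: μ_n = (τ₀μ₀ + τ_data·x̄)/(τ₀+τ_data), with τ₀=1/σ₀² and τ_data=n/σ².
Here τ₀ = 1/75.2 = 0.013298 and τ_data = 15/17.1 = 0.877193, so τ_n = 0.890491.
Rearranging for μ₀: μ₀ = (μ_n·τ_n − τ_data·x̄)/τ₀ = (-17.8314·0.890491 − 0.877193·-17.8) / 0.013298 = -0.264666/0.013298 ≈ -19.9.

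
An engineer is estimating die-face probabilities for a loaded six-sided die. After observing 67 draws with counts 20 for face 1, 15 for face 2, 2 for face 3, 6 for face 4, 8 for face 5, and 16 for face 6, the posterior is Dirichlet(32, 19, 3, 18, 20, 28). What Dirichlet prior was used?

For a Dirichlet(α) prior with multinomial counts c, the posterior is Dirichlet(α + c) componentwise.
Subtract each count from the matching posterior parameter: 32−20=12, 19−15=4, 3−2=1, 18−6=12, 20−8=12, 28−16=12.

Dirichlet(12, 4, 1, 12, 12, 12)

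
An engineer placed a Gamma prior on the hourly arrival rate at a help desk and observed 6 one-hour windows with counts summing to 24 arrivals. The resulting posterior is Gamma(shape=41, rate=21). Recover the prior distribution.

Gamma(shape=17, rate=15)

Gamma–Poisson conjugacy: posterior shape = α + Σxᵢ, posterior rate = β + n.
So α = 41 − 24 = 17 and β = 21 − 6 = 15.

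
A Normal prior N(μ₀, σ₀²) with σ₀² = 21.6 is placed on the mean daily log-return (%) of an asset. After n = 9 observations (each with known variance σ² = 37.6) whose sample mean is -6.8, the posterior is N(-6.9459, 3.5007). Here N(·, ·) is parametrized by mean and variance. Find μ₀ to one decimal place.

With known observation variance, the Normal–Normal posterior has precision τ_n = τ₀ + n/σ² and mean μ_n = (τ₀μ₀ + (n/σ²)x̄)/τ_n.
Here τ₀ = 1/21.6 = 0.046296 and τ_data = 9/37.6 = 0.239362, so τ_n = 0.285658.
Rearranging for μ₀: μ₀ = (μ_n·τ_n − τ_data·x̄)/τ₀ = (-6.9459·0.285658 − 0.239362·-6.8) / 0.046296 = -0.356490/0.046296 ≈ -7.7.

μ₀ = -7.7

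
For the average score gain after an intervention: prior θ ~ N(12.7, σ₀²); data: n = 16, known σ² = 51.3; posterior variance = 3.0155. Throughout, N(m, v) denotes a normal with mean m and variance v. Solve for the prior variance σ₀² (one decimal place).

σ₀² = 50.7

Posterior precision equals prior precision plus data precision: 1/σ_n² = 1/σ₀² + n/σ².
So 1/σ₀² = 1/3.0155 − 16/51.3 = 0.331620 − 0.311891 = 0.019729.
Hence σ₀² = 1/0.019729 ≈ 50.7.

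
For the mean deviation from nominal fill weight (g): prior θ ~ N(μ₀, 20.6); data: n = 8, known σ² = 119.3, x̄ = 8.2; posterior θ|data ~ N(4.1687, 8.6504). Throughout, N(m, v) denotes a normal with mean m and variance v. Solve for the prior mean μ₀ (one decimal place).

The posterior mean is a precision-weighted average: μ_n = (τ₀μ₀ + τ_data·x̄)/(τ₀+τ_data), with τ₀=1/σ₀² and τ_data=n/σ².
Here τ₀ = 1/20.6 = 0.048544 and τ_data = 8/119.3 = 0.067058, so τ_n = 0.115602.
Rearranging for μ₀: μ₀ = (μ_n·τ_n − τ_data·x̄)/τ₀ = (4.1687·0.115602 − 0.067058·8.2) / 0.048544 = -0.067966/0.048544 ≈ -1.4.

μ₀ = -1.4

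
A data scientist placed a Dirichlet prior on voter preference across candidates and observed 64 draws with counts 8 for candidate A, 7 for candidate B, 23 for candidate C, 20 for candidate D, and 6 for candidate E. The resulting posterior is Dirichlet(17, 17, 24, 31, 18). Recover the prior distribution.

For a Dirichlet(α) prior with multinomial counts c, the posterior is Dirichlet(α + c) componentwise.
Subtract each count from the matching posterior parameter: 17−8=9, 17−7=10, 24−23=1, 31−20=11, 18−6=12.

Dirichlet(9, 10, 1, 11, 12)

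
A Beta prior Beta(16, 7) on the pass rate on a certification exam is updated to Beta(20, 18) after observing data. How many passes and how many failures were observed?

4 passes and 11 failures

Under Beta–binomial conjugacy the posterior parameters are (a+s, b+f).
Match parameters: s=20−16=4, f=18−7=11.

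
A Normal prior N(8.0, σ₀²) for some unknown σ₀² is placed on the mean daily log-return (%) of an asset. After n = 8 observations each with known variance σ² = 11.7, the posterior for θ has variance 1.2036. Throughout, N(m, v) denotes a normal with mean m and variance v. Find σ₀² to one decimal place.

Posterior precision equals prior precision plus data precision: 1/σ_n² = 1/σ₀² + n/σ².
So 1/σ₀² = 1/1.2036 − 8/11.7 = 0.830841 − 0.683761 = 0.147080.
Hence σ₀² = 1/0.147080 ≈ 6.8.

σ₀² = 6.8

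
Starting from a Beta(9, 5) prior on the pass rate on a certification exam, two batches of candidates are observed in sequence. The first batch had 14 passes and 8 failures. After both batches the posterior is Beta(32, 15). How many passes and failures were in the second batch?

9 passes and 2 failures

Sequential conjugate updates are equivalent to a single update on the pooled data, so total successes = posterior α − prior α and total failures = posterior β − prior β.
Total across both batches: 32−9=23 passes, 15−5=10 failures.
Subtract the first batch: 23−14=9 passes and 10−8=2 failures.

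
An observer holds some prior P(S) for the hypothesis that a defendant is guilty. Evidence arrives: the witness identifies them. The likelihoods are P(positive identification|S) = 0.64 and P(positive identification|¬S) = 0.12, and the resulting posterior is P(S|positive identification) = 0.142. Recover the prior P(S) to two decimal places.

P(S) = 0.03

In odds form, posterior odds = prior odds × likelihood ratio, so prior odds = posterior odds ÷ LR.
Posterior odds = 0.142/(1−0.142) = 0.1655. LR = 0.64/0.12 = 5.3333.
Prior odds = 0.1655/5.3333 = 0.0310, so P(S) = 0.0310/(1+0.0310) ≈ 0.03.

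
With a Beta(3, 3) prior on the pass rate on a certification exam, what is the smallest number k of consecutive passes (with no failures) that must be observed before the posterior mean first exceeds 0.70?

After k passes and 0 failures the posterior is Beta(3+k, 3), with mean (3+k)/(3+3+k).
Set (3+k)/(6+k) > 0.70 and solve: k > (0.70·6 − 3)/(1 − 0.70) = 4.000.
The smallest integer exceeding 4.000 is 5.

k = 5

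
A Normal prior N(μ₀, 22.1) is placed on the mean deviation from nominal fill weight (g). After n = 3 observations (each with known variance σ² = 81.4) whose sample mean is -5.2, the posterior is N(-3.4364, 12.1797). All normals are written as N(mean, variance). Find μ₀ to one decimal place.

The posterior mean is a precision-weighted average: μ_n = (τ₀μ₀ + τ_data·x̄)/(τ₀+τ_data), with τ₀=1/σ₀² and τ_data=n/σ².
Here τ₀ = 1/22.1 = 0.045249 and τ_data = 3/81.4 = 0.036855, so τ_n = 0.082104.
Rearranging for μ₀: μ₀ = (μ_n·τ_n − τ_data·x̄)/τ₀ = (-3.4364·0.082104 − 0.036855·-5.2) / 0.045249 = -0.090496/0.045249 ≈ -2.0.

μ₀ = -2.0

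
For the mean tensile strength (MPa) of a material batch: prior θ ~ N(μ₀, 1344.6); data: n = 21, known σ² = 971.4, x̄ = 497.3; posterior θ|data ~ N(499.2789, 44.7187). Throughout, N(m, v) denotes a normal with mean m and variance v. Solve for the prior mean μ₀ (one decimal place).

μ₀ = 556.8

The posterior mean is a precision-weighted average: μ_n = (τ₀μ₀ + τ_data·x̄)/(τ₀+τ_data), with τ₀=1/σ₀² and τ_data=n/σ².
Here τ₀ = 1/1344.6 = 0.000744 and τ_data = 21/971.4 = 0.021618, so τ_n = 0.022362.
Rearranging for μ₀: μ₀ = (μ_n·τ_n − τ_data·x̄)/τ₀ = (499.2789·0.022362 − 0.021618·497.3) / 0.000744 = 0.414243/0.000744 ≈ 556.8.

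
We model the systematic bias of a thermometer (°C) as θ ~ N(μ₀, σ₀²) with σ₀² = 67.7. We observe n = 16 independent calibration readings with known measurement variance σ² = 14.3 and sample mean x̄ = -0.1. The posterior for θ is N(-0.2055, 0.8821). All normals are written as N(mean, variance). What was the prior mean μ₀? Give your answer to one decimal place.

With known observation variance, the Normal–Normal posterior has precision τ_n = τ₀ + n/σ² and mean μ_n = (τ₀μ₀ + (n/σ²)x̄)/τ_n.
Here τ₀ = 1/67.7 = 0.014771 and τ_data = 16/14.3 = 1.118881, so τ_n = 1.133652.
Rearranging for μ₀: μ₀ = (μ_n·τ_n − τ_data·x̄)/τ₀ = (-0.2055·1.133652 − 1.118881·-0.1) / 0.014771 = -0.121077/0.014771 ≈ -8.2.

μ₀ = -8.2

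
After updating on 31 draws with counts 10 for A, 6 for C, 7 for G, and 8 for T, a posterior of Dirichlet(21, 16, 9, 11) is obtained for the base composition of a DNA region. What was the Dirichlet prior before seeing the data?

Dirichlet(11, 10, 2, 3)

For a Dirichlet(α) prior with multinomial counts c, the posterior is Dirichlet(α + c) componentwise.
Subtract each count from the matching posterior parameter: 21−10=11, 16−6=10, 9−7=2, 11−8=3.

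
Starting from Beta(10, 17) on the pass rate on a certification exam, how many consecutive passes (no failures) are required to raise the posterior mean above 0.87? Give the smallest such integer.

After k passes and 0 failures the posterior is Beta(10+k, 17), with mean (10+k)/(10+17+k).
Set (10+k)/(27+k) > 0.87 and solve: k > (0.87·27 − 10)/(1 − 0.87) = 103.769.
The smallest integer exceeding 103.769 is 104.

k = 104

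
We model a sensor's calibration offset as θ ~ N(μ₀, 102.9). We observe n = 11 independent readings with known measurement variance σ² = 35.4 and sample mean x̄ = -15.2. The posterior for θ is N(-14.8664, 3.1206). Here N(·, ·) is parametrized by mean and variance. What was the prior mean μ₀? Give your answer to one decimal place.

μ₀ = -4.2

The posterior mean is a precision-weighted average: μ_n = (τ₀μ₀ + τ_data·x̄)/(τ₀+τ_data), with τ₀=1/σ₀² and τ_data=n/σ².
Here τ₀ = 1/102.9 = 0.009718 and τ_data = 11/35.4 = 0.310734, so τ_n = 0.320452.
Rearranging for μ₀: μ₀ = (μ_n·τ_n − τ_data·x̄)/τ₀ = (-14.8664·0.320452 − 0.310734·-15.2) / 0.009718 = -0.040811/0.009718 ≈ -4.2.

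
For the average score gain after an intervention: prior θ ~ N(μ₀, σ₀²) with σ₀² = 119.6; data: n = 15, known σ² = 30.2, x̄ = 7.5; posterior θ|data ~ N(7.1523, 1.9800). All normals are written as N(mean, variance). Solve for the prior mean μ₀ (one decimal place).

μ₀ = -13.5

With known observation variance, the Normal–Normal posterior has precision τ_n = τ₀ + n/σ² and mean μ_n = (τ₀μ₀ + (n/σ²)x̄)/τ_n.
Here τ₀ = 1/119.6 = 0.008361 and τ_data = 15/30.2 = 0.496689, so τ_n = 0.505050.
Rearranging for μ₀: μ₀ = (μ_n·τ_n − τ_data·x̄)/τ₀ = (7.1523·0.505050 − 0.496689·7.5) / 0.008361 = -0.112898/0.008361 ≈ -13.5.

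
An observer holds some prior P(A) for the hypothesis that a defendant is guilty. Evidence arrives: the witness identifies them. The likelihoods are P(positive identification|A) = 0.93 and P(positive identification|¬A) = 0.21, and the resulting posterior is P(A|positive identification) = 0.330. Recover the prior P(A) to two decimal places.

Bayes' rule in odds form gives O(A|E) = O(A)·[P(E|A)/P(E|¬A)], hence O(A) = O(A|E)/LR.
Posterior odds = 0.330/(1−0.330) = 0.4925. LR = 0.93/0.21 = 4.4286.
Prior odds = 0.4925/4.4286 = 0.1112, so P(A) = 0.1112/(1+0.1112) ≈ 0.10.

P(A) = 0.10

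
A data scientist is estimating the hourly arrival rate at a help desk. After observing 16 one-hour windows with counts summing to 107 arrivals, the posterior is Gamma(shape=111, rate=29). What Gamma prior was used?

Gamma(shape=4, rate=13)

A Gamma(α, β) prior (rate parametrization) on a Poisson rate with n observations summing to S gives posterior Gamma(α+S, β+n).
So α = 111 − 107 = 4 and β = 29 − 16 = 13.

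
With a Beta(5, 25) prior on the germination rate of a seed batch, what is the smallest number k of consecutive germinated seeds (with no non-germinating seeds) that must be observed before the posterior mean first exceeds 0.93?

k = 328

After k germinated seeds and 0 non-germinating seeds the posterior is Beta(5+k, 25), with mean (5+k)/(5+25+k).
Set (5+k)/(30+k) > 0.93 and solve: k > (0.93·30 − 5)/(1 − 0.93) = 327.143.
The smallest integer exceeding 327.143 is 328.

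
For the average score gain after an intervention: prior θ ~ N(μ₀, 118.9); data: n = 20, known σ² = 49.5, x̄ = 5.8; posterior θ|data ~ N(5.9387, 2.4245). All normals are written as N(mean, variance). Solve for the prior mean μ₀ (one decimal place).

The posterior mean is a precision-weighted average: μ_n = (τ₀μ₀ + τ_data·x̄)/(τ₀+τ_data), with τ₀=1/σ₀² and τ_data=n/σ².
Here τ₀ = 1/118.9 = 0.008410 and τ_data = 20/49.5 = 0.404040, so τ_n = 0.412450.
Rearranging for μ₀: μ₀ = (μ_n·τ_n − τ_data·x̄)/τ₀ = (5.9387·0.412450 − 0.404040·5.8) / 0.008410 = 0.105985/0.008410 ≈ 12.6.

μ₀ = 12.6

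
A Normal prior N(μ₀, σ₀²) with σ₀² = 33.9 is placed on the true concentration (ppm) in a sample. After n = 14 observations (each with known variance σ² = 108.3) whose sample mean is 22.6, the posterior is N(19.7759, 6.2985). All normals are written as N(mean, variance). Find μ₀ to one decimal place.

μ₀ = 7.4

The posterior mean is a precision-weighted average: μ_n = (τ₀μ₀ + τ_data·x̄)/(τ₀+τ_data), with τ₀=1/σ₀² and τ_data=n/σ².
Here τ₀ = 1/33.9 = 0.029499 and τ_data = 14/108.3 = 0.129271, so τ_n = 0.158770.
Rearranging for μ₀: μ₀ = (μ_n·τ_n − τ_data·x̄)/τ₀ = (19.7759·0.158770 − 0.129271·22.6) / 0.029499 = 0.218295/0.029499 ≈ 7.4.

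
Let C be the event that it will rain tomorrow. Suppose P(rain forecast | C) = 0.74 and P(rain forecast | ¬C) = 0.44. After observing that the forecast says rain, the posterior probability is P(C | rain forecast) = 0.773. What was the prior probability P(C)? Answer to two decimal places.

P(C) = 0.67

In odds form, posterior odds = prior odds × likelihood ratio, so prior odds = posterior odds ÷ LR.
Posterior odds = 0.773/(1−0.773) = 3.4053. LR = 0.74/0.44 = 1.6818.
Prior odds = 3.4053/1.6818 = 2.0248, so P(C) = 2.0248/(1+2.0248) ≈ 0.67.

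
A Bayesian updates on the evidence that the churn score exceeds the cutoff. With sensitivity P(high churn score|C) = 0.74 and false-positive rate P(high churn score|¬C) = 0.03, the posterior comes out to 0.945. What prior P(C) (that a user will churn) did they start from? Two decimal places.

Bayes' rule in odds form gives O(C|E) = O(C)·[P(E|C)/P(E|¬C)], hence O(C) = O(C|E)/LR.
Posterior odds = 0.945/(1−0.945) = 17.1818. LR = 0.74/0.03 = 24.6667.
Prior odds = 17.1818/24.6667 = 0.6966, so P(C) = 0.6966/(1+0.6966) ≈ 0.41.

P(C) = 0.41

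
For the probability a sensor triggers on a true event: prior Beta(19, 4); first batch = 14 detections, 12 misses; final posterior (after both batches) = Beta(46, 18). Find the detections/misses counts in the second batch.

13 detections and 2 misses

Sequential conjugate updates are equivalent to a single update on the pooled data, so total successes = posterior α − prior α and total failures = posterior β − prior β.
Total across both batches: 46−19=27 detections, 18−4=14 misses.
Subtract the first batch: 27−14=13 detections and 14−12=2 misses.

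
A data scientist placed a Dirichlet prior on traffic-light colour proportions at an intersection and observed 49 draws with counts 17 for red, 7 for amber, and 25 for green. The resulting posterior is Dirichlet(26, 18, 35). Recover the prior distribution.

Dirichlet(9, 11, 10)

For a Dirichlet(α) prior with multinomial counts c, the posterior is Dirichlet(α + c) componentwise.
Subtract each count from the matching posterior parameter: 26−17=9, 18−7=11, 35−25=10.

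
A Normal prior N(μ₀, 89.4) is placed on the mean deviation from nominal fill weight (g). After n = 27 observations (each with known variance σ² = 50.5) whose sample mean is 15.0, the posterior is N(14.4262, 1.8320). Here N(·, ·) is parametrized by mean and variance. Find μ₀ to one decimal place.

μ₀ = -13.0

With known observation variance, the Normal–Normal posterior has precision τ_n = τ₀ + n/σ² and mean μ_n = (τ₀μ₀ + (n/σ²)x̄)/τ_n.
Here τ₀ = 1/89.4 = 0.011186 and τ_data = 27/50.5 = 0.534653, so τ_n = 0.545839.
Rearranging for μ₀: μ₀ = (μ_n·τ_n − τ_data·x̄)/τ₀ = (14.4262·0.545839 − 0.534653·15.0) / 0.011186 = -0.145412/0.011186 ≈ -13.0.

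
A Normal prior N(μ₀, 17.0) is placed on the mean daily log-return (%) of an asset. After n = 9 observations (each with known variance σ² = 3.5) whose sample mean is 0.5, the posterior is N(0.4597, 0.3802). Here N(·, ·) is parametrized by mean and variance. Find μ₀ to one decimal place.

μ₀ = -1.3

The posterior mean is a precision-weighted average: μ_n = (τ₀μ₀ + τ_data·x̄)/(τ₀+τ_data), with τ₀=1/σ₀² and τ_data=n/σ².
Here τ₀ = 1/17.0 = 0.058824 and τ_data = 9/3.5 = 2.571429, so τ_n = 2.630253.
Rearranging for μ₀: μ₀ = (μ_n·τ_n − τ_data·x̄)/τ₀ = (0.4597·2.630253 − 2.571429·0.5) / 0.058824 = -0.076587/0.058824 ≈ -1.3.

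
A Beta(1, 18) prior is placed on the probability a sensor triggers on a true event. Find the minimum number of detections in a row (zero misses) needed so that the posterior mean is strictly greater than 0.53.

k = 20

After k detections and 0 misses the posterior is Beta(1+k, 18), with mean (1+k)/(1+18+k).
Set (1+k)/(19+k) > 0.53 and solve: k > (0.53·19 − 1)/(1 − 0.53) = 19.298.
The smallest integer exceeding 19.298 is 20.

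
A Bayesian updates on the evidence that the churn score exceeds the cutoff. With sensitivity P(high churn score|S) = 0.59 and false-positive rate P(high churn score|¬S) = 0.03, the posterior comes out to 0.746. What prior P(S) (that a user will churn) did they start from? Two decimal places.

Bayes' rule in odds form gives O(S|E) = O(S)·[P(E|S)/P(E|¬S)], hence O(S) = O(S|E)/LR.
Posterior odds = 0.746/(1−0.746) = 2.9370. LR = 0.59/0.03 = 19.6667.
Prior odds = 2.9370/19.6667 = 0.1493, so P(S) = 0.1493/(1+0.1493) ≈ 0.13.

P(S) = 0.13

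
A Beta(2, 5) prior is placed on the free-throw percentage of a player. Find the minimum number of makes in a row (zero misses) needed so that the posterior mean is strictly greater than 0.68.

k = 9

After k makes and 0 misses the posterior is Beta(2+k, 5), with mean (2+k)/(2+5+k).
Set (2+k)/(7+k) > 0.68 and solve: k > (0.68·7 − 2)/(1 − 0.68) = 8.625.
The smallest integer exceeding 8.625 is 9.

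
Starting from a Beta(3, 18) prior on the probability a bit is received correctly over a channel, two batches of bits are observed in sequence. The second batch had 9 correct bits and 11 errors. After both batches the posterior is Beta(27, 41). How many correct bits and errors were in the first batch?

15 correct bits and 12 errors

Because Beta–binomial updating is additive in the counts, the combined data contributed (α_post−α_prior, β_post−β_prior) successes and failures.
Total across both batches: 27−3=24 correct bits, 41−18=23 errors.
Subtract the second batch: 24−9=15 correct bits and 23−11=12 errors.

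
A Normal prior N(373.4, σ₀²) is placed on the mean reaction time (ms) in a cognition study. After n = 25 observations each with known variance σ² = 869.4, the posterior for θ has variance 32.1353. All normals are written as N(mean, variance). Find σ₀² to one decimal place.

σ₀² = 423.2

Posterior precision equals prior precision plus data precision: 1/σ_n² = 1/σ₀² + n/σ².
So 1/σ₀² = 1/32.1353 − 25/869.4 = 0.031118 − 0.028755 = 0.002363.
Hence σ₀² = 1/0.002363 ≈ 423.2.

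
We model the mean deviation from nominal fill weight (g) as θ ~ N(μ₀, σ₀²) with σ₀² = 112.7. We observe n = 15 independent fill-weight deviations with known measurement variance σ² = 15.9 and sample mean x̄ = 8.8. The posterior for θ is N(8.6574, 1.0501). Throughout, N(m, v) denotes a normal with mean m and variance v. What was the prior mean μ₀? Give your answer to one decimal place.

With known observation variance, the Normal–Normal posterior has precision τ_n = τ₀ + n/σ² and mean μ_n = (τ₀μ₀ + (n/σ²)x̄)/τ_n.
Here τ₀ = 1/112.7 = 0.008873 and τ_data = 15/15.9 = 0.943396, so τ_n = 0.952269.
Rearranging for μ₀: μ₀ = (μ_n·τ_n − τ_data·x̄)/τ₀ = (8.6574·0.952269 − 0.943396·8.8) / 0.008873 = -0.057711/0.008873 ≈ -6.5.

μ₀ = -6.5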